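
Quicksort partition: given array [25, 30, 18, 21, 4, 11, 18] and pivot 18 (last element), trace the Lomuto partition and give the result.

Lomuto partition with pivot = 18:

Initial array: [25, 30, 18, 21, 4, 11, 18]

arr[0]=25 > 18: no swap
arr[1]=30 > 18: no swap
arr[2]=18 <= 18: swap with position 0, array becomes [18, 30, 25, 21, 4, 11, 18]
arr[3]=21 > 18: no swap
arr[4]=4 <= 18: swap with position 1, array becomes [18, 4, 25, 21, 30, 11, 18]
arr[5]=11 <= 18: swap with position 2, array becomes [18, 4, 11, 21, 30, 25, 18]

Place pivot at position 3: [18, 4, 11, 18, 30, 25, 21]
Pivot position: 3

After partitioning with pivot 18, the array becomes [18, 4, 11, 18, 30, 25, 21]. The pivot is placed at index 3. All elements to the left of the pivot are <= 18, and all elements to the right are > 18.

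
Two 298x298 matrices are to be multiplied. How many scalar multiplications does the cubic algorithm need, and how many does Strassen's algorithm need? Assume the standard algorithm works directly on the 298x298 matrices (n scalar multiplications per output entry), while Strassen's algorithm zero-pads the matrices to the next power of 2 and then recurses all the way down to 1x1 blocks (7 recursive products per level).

Matrix multiplication for 298x298 matrices:

Strassen's algorithm requires power-of-2 dimensions. Pad 298x298 to 512x512 (next power of 2).

Standard algorithm: 298^3 = 26463592 multiplications
Strassen's algorithm: 7^(log2(512)) = 7^9 = 40353607 multiplications
Difference: 26463592 - 40353607 = -13890015 (Strassen uses MORE here due to padding overhead — for small or just-over-power-of-2 n, padding can outweigh the per-level savings)

Standard: 26463592 multiplications (298^3). Strassen: 40353607 multiplications (7^9, after padding to 512x512). Strassen reduces 8 recursive multiplications to 7 at each level.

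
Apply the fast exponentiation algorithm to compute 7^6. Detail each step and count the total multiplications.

Computing 7^6 by squaring (build up from 7^1; each line after the first costs one multiplication):

7^1 = 7
7^2 = (7^1)^2 = 7^2 = 49
7^3 = 7 * 7^2 = 7 * 49 = 343
7^6 = (7^3)^2 = 343^2 = 117649

Result: 117649
Multiplications needed: 3 (3 lines after 7^1)

7^6 = 117649. Using exponentiation by squaring, this requires 3 multiplications. The key idea: if the exponent is even, square the half-power; if odd, multiply by the base once.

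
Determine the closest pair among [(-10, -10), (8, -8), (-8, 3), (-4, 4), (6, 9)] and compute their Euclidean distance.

Computing all pairwise distances among 5 points:

d((-10, -10), (8, -8)) = 18.1108
d((-10, -10), (-8, 3)) = 13.1529
d((-10, -10), (-4, 4)) = 15.2315
d((-10, -10), (6, 9)) = 24.8395
d((8, -8), (-8, 3)) = 19.4165
d((8, -8), (-4, 4)) = 16.9706
d((8, -8), (6, 9)) = 17.1172
d((-8, 3), (-4, 4)) = 4.1231 <-- minimum
d((-8, 3), (6, 9)) = 15.2315
d((-4, 4), (6, 9)) = 11.1803

Closest pair: (-8, 3) and (-4, 4) with distance 4.1231

The closest pair is (-8, 3) and (-4, 4) with Euclidean distance 4.1231. For 5 points, brute-force pairwise comparison is shown above. For large n, the divide-and-conquer algorithm (sort by x, recurse on halves, check the dividing strip) achieves O(n log n).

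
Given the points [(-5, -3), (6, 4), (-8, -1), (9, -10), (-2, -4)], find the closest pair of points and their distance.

Computing all pairwise distances among 5 points:

d((-5, -3), (6, 4)) = 13.0384
d((-5, -3), (-8, -1)) = 3.6056
d((-5, -3), (9, -10)) = 15.6525
d((-5, -3), (-2, -4)) = 3.1623 <-- minimum
d((6, 4), (-8, -1)) = 14.8661
d((6, 4), (9, -10)) = 14.3178
d((6, 4), (-2, -4)) = 11.3137
d((-8, -1), (9, -10)) = 19.2354
d((-8, -1), (-2, -4)) = 6.7082
d((9, -10), (-2, -4)) = 12.53

Closest pair: (-5, -3) and (-2, -4) with distance 3.1623

The closest pair is (-5, -3) and (-2, -4) with Euclidean distance 3.1623. For 5 points, brute-force pairwise comparison is shown above. For large n, the divide-and-conquer algorithm (sort by x, recurse on halves, check the dividing strip) achieves O(n log n).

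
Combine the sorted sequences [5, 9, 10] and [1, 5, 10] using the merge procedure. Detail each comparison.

Merging process:

Compare 5 vs 1: take 1 from right. Merged: [1]
Compare 5 vs 5: take 5 from left. Merged: [1, 5]
Compare 9 vs 5: take 5 from right. Merged: [1, 5, 5]
Compare 9 vs 10: take 9 from left. Merged: [1, 5, 5, 9]
Compare 10 vs 10: take 10 from left. Merged: [1, 5, 5, 9, 10]
Append remaining from right: [10]. Merged: [1, 5, 5, 9, 10, 10]

Final merged array: [1, 5, 5, 9, 10, 10]
Total comparisons: 5

The merged array is [1, 5, 5, 9, 10, 10], requiring 5 comparisons. The merge step runs in O(n) time where n is the total number of elements.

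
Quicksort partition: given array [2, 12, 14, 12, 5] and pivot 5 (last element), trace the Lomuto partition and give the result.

Lomuto partition with pivot = 5:

Initial array: [2, 12, 14, 12, 5]

arr[0]=2 <= 5: swap with position 0, array becomes [2, 12, 14, 12, 5]
arr[1]=12 > 5: no swap
arr[2]=14 > 5: no swap
arr[3]=12 > 5: no swap

Place pivot at position 1: [2, 5, 14, 12, 12]
Pivot position: 1

After partitioning with pivot 5, the array becomes [2, 5, 14, 12, 12]. The pivot is placed at index 1. All elements to the left of the pivot are <= 5, and all elements to the right are > 5.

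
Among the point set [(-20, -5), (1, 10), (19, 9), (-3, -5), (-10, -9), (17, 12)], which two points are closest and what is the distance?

Computing all pairwise distances among 6 points:

d((-20, -5), (1, 10)) = 25.807
d((-20, -5), (19, 9)) = 41.4367
d((-20, -5), (-3, -5)) = 17.0
d((-20, -5), (-10, -9)) = 10.7703
d((-20, -5), (17, 12)) = 40.7185
d((1, 10), (19, 9)) = 18.0278
d((1, 10), (-3, -5)) = 15.5242
d((1, 10), (-10, -9)) = 21.9545
d((1, 10), (17, 12)) = 16.1245
d((19, 9), (-3, -5)) = 26.0768
d((19, 9), (-10, -9)) = 34.1321
d((19, 9), (17, 12)) = 3.6056 <-- minimum
d((-3, -5), (-10, -9)) = 8.0623
d((-3, -5), (17, 12)) = 26.2488
d((-10, -9), (17, 12)) = 34.2053

Closest pair: (19, 9) and (17, 12) with distance 3.6056

The closest pair is (19, 9) and (17, 12) with Euclidean distance 3.6056. For 6 points, brute-force pairwise comparison is shown above. For large n, the divide-and-conquer algorithm (sort by x, recurse on halves, check the dividing strip) achieves O(n log n).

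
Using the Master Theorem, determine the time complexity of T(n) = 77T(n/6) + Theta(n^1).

Master Theorem for T(n) = 77T(n/6) + O(n^1):

a = 77, b = 6, c = 1
log_b(a) = log_6(77) = 2.4243

Case 1: c = 1 < log_6(77) = 2.4243
T(n) = O(n^(log_6 77))

For T(n) = 77T(n/6) + O(n^1): log_6(77) = 2.4243. This is Case 1 of the Master Theorem (c < log_b(a), work dominated by leaves), giving O(n^(log_6 77)).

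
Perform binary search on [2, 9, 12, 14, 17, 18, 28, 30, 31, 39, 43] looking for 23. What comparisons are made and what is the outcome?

Binary search for 23 in [2, 9, 12, 14, 17, 18, 28, 30, 31, 39, 43]:

lo=0, hi=10, mid=5, arr[mid]=18 -> 18 < 23, search right half
lo=6, hi=10, mid=8, arr[mid]=31 -> 31 > 23, search left half
lo=6, hi=7, mid=6, arr[mid]=28 -> 28 > 23, search left half
lo=6 > hi=5, target 23 not found

Binary search determines that 23 is not in the array after 3 comparisons. The search space was exhausted without finding the target.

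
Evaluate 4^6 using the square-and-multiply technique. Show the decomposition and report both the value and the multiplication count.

Computing 4^6 by squaring (build up from 4^1; each line after the first costs one multiplication):

4^1 = 4
4^2 = (4^1)^2 = 4^2 = 16
4^3 = 4 * 4^2 = 4 * 16 = 64
4^6 = (4^3)^2 = 64^2 = 4096

Result: 4096
Multiplications needed: 3 (3 lines after 4^1)

4^6 = 4096. Using exponentiation by squaring, this requires 3 multiplications. The key idea: if the exponent is even, square the half-power; if odd, multiply by the base once.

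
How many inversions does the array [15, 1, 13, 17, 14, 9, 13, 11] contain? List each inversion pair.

Finding inversions in [15, 1, 13, 17, 14, 9, 13, 11]:

(0, 1): arr[0]=15 > arr[1]=1
(0, 2): arr[0]=15 > arr[2]=13
(0, 4): arr[0]=15 > arr[4]=14
(0, 5): arr[0]=15 > arr[5]=9
(0, 6): arr[0]=15 > arr[6]=13
(0, 7): arr[0]=15 > arr[7]=11
(2, 5): arr[2]=13 > arr[5]=9
(2, 7): arr[2]=13 > arr[7]=11
(3, 4): arr[3]=17 > arr[4]=14
(3, 5): arr[3]=17 > arr[5]=9
(3, 6): arr[3]=17 > arr[6]=13
(3, 7): arr[3]=17 > arr[7]=11
(4, 5): arr[4]=14 > arr[5]=9
(4, 6): arr[4]=14 > arr[6]=13
(4, 7): arr[4]=14 > arr[7]=11
(6, 7): arr[6]=13 > arr[7]=11

Total inversions: 16

The array has 16 inversion(s): (0,1), (0,2), (0,4), (0,5), (0,6), (0,7), (2,5), (2,7), (3,4), (3,5), (3,6), (3,7), (4,5), (4,6), (4,7), (6,7). Each pair (i,j) satisfies i < j and arr[i] > arr[j].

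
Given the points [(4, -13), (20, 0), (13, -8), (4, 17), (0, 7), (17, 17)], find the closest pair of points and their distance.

Computing all pairwise distances among 6 points:

d((4, -13), (20, 0)) = 20.6155
d((4, -13), (13, -8)) = 10.2956 <-- minimum
d((4, -13), (4, 17)) = 30.0
d((4, -13), (0, 7)) = 20.3961
d((4, -13), (17, 17)) = 32.6956
d((20, 0), (13, -8)) = 10.6301
d((20, 0), (4, 17)) = 23.3452
d((20, 0), (0, 7)) = 21.1896
d((20, 0), (17, 17)) = 17.2627
d((13, -8), (4, 17)) = 26.5707
d((13, -8), (0, 7)) = 19.8494
d((13, -8), (17, 17)) = 25.318
d((4, 17), (0, 7)) = 10.7703
d((4, 17), (17, 17)) = 13.0
d((0, 7), (17, 17)) = 19.7231

Closest pair: (4, -13) and (13, -8) with distance 10.2956

The closest pair is (4, -13) and (13, -8) with Euclidean distance 10.2956. For 6 points, brute-force pairwise comparison is shown above. For large n, the divide-and-conquer algorithm (sort by x, recurse on halves, check the dividing strip) achieves O(n log n).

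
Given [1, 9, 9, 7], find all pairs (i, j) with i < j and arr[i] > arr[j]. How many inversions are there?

Finding inversions in [1, 9, 9, 7]:

(1, 3): arr[1]=9 > arr[3]=7
(2, 3): arr[2]=9 > arr[3]=7

Total inversions: 2

The array has 2 inversion(s): (1,3), (2,3). Each pair (i,j) satisfies i < j and arr[i] > arr[j].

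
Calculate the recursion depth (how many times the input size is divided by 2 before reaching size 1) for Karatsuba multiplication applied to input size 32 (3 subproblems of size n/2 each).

For divide and conquer with division factor 2:

Problem sizes at each level:
Level 0: 32
Level 1: 16
Level 2: 8
Level 3: 4
Level 4: 2
Level 5: 1

The root is level 0 and the size-1 base case is level 5 (the tree spans levels 0 through 5, i.e. 6 levels counting the root), so the depth is the number of divisions: log_2(32) = 5

The recursion tree depth is log_2(32) = 5. At each level, the problem size is divided by 2, so it takes 5 divisions to reduce to a base case of size 1. The algorithm makes 3 recursive calls at each level.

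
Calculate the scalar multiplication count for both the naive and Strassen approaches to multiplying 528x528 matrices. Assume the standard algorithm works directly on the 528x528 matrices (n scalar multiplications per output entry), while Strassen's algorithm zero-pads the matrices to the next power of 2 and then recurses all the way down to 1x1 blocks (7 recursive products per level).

Matrix multiplication for 528x528 matrices:

Strassen's algorithm requires power-of-2 dimensions. Pad 528x528 to 1024x1024 (next power of 2).

Standard algorithm: 528^3 = 147197952 multiplications
Strassen's algorithm: 7^(log2(1024)) = 7^10 = 282475249 multiplications
Difference: 147197952 - 282475249 = -135277297 (Strassen uses MORE here due to padding overhead — for small or just-over-power-of-2 n, padding can outweigh the per-level savings)

Standard: 147197952 multiplications (528^3). Strassen: 282475249 multiplications (7^10, after padding to 1024x1024). Strassen reduces 8 recursive multiplications to 7 at each level.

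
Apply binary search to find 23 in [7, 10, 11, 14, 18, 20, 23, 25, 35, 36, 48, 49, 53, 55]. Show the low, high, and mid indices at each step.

Binary search for 23 in [7, 10, 11, 14, 18, 20, 23, 25, 35, 36, 48, 49, 53, 55]:

lo=0, hi=13, mid=6, arr[mid]=23 -> Found target at index 6!

Binary search finds 23 at index 6 after 1 comparisons. The search repeatedly halves the search space by comparing with the middle element.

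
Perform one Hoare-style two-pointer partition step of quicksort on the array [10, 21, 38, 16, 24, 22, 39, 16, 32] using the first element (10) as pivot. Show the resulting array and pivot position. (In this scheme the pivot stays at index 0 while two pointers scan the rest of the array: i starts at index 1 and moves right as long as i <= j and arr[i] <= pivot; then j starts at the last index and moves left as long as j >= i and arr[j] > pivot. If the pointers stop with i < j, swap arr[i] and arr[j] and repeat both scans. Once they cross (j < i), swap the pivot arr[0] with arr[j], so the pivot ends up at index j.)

Hoare-style two-pointer partition with pivot = 10:

Initial array: [10, 21, 38, 16, 24, 22, 39, 16, 32]

Pointers start at i = 1, j = 8.
i ends at 1, j ends at 0: the pointers have crossed (j < i), so scanning stops.

j = 0, so swapping arr[0] with arr[j] leaves the pivot at position 0: [10, 21, 38, 16, 24, 22, 39, 16, 32]
Pivot position: 0

After partitioning with pivot 10, the array becomes [10, 21, 38, 16, 24, 22, 39, 16, 32]. The pivot is placed at index 0. All elements to the left of the pivot are <= 10, and all elements to the right are > 10.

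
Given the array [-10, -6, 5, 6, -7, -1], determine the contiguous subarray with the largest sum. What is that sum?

Using Kadane's algorithm on [-10, -6, 5, 6, -7, -1]:

Scanning through the array:
Position 1 (value -6): max_ending_here = -6, max_so_far = -6
Position 2 (value 5): max_ending_here = 5, max_so_far = 5
Position 3 (value 6): max_ending_here = 11, max_so_far = 11
Position 4 (value -7): max_ending_here = 4, max_so_far = 11
Position 5 (value -1): max_ending_here = 3, max_so_far = 11

Maximum subarray: [5, 6]
Maximum sum: 11

The maximum subarray is [5, 6] with sum 11. This subarray runs from index 2 to index 3.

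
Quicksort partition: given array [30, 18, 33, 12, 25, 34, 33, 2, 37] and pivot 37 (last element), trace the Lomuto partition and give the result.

Lomuto partition with pivot = 37:

Initial array: [30, 18, 33, 12, 25, 34, 33, 2, 37]

arr[0]=30 <= 37: swap with position 0, array becomes [30, 18, 33, 12, 25, 34, 33, 2, 37]
arr[1]=18 <= 37: swap with position 1, array becomes [30, 18, 33, 12, 25, 34, 33, 2, 37]
arr[2]=33 <= 37: swap with position 2, array becomes [30, 18, 33, 12, 25, 34, 33, 2, 37]
arr[3]=12 <= 37: swap with position 3, array becomes [30, 18, 33, 12, 25, 34, 33, 2, 37]
arr[4]=25 <= 37: swap with position 4, array becomes [30, 18, 33, 12, 25, 34, 33, 2, 37]
arr[5]=34 <= 37: swap with position 5, array becomes [30, 18, 33, 12, 25, 34, 33, 2, 37]
arr[6]=33 <= 37: swap with position 6, array becomes [30, 18, 33, 12, 25, 34, 33, 2, 37]
arr[7]=2 <= 37: swap with position 7, array becomes [30, 18, 33, 12, 25, 34, 33, 2, 37]

Place pivot at position 8: [30, 18, 33, 12, 25, 34, 33, 2, 37]
Pivot position: 8

After partitioning with pivot 37, the array becomes [30, 18, 33, 12, 25, 34, 33, 2, 37]. The pivot is placed at index 8. All elements to the left of the pivot are <= 37, and all elements to the right are > 37.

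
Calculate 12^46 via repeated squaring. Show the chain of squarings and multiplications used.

Computing 12^46 by squaring (build up from 12^1; each line after the first costs one multiplication):

12^1 = 12
12^2 = (12^1)^2 = 12^2 = 144
12^4 = (12^2)^2 = 144^2 = 20736
12^5 = 12 * 12^4 = 12 * 20736 = 248832
12^10 = (12^5)^2 = 248832^2 = 61917364224
12^11 = 12 * 12^10 = 12 * 61917364224 = 743008370688
12^22 = (12^11)^2 = 743008370688^2 = 552061438912436417593344
12^23 = 12 * 12^22 = 12 * 552061438912436417593344 = 6624737266949237011120128
12^46 = (12^23)^2 = 6624737266949237011120128^2 = 43887143856106046360568987631860370008329246736384

Result: 43887143856106046360568987631860370008329246736384
Multiplications needed: 8 (8 lines after 12^1)

12^46 = 43887143856106046360568987631860370008329246736384. Using exponentiation by squaring, this requires 8 multiplications. The key idea: if the exponent is even, square the half-power; if odd, multiply by the base once.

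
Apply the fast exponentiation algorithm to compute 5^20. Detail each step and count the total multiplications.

Computing 5^20 by squaring (build up from 5^1; each line after the first costs one multiplication):

5^1 = 5
5^2 = (5^1)^2 = 5^2 = 25
5^4 = (5^2)^2 = 25^2 = 625
5^5 = 5 * 5^4 = 5 * 625 = 3125
5^10 = (5^5)^2 = 3125^2 = 9765625
5^20 = (5^10)^2 = 9765625^2 = 95367431640625

Result: 95367431640625
Multiplications needed: 5 (5 lines after 5^1)

5^20 = 95367431640625. Using exponentiation by squaring, this requires 5 multiplications. The key idea: if the exponent is even, square the half-power; if odd, multiply by the base once.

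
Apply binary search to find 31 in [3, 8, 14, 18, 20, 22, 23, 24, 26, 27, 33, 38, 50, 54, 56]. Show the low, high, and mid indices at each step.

Binary search for 31 in [3, 8, 14, 18, 20, 22, 23, 24, 26, 27, 33, 38, 50, 54, 56]:

lo=0, hi=14, mid=7, arr[mid]=24 -> 24 < 31, search right half
lo=8, hi=14, mid=11, arr[mid]=38 -> 38 > 31, search left half
lo=8, hi=10, mid=9, arr[mid]=27 -> 27 < 31, search right half
lo=10, hi=10, mid=10, arr[mid]=33 -> 33 > 31, search left half
lo=10 > hi=9, target 31 not found

Binary search determines that 31 is not in the array after 4 comparisons. The search space was exhausted without finding the target.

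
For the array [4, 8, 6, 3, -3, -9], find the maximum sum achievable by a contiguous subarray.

Using Kadane's algorithm on [4, 8, 6, 3, -3, -9]:

Scanning through the array:
Position 1 (value 8): max_ending_here = 12, max_so_far = 12
Position 2 (value 6): max_ending_here = 18, max_so_far = 18
Position 3 (value 3): max_ending_here = 21, max_so_far = 21
Position 4 (value -3): max_ending_here = 18, max_so_far = 21
Position 5 (value -9): max_ending_here = 9, max_so_far = 21

Maximum subarray: [4, 8, 6, 3]
Maximum sum: 21

The maximum subarray is [4, 8, 6, 3] with sum 21. This subarray runs from index 0 to index 3.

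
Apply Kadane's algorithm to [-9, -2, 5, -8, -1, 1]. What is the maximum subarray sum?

Using Kadane's algorithm on [-9, -2, 5, -8, -1, 1]:

Scanning through the array:
Position 1 (value -2): max_ending_here = -2, max_so_far = -2
Position 2 (value 5): max_ending_here = 5, max_so_far = 5
Position 3 (value -8): max_ending_here = -3, max_so_far = 5
Position 4 (value -1): max_ending_here = -1, max_so_far = 5
Position 5 (value 1): max_ending_here = 1, max_so_far = 5

Maximum subarray: [5]
Maximum sum: 5

The maximum subarray is [5] with sum 5. This subarray runs from index 2 to index 2.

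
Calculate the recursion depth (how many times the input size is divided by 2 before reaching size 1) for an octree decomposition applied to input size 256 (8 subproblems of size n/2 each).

For divide and conquer with division factor 2:

Problem sizes at each level:
Level 0: 256
Level 1: 128
Level 2: 64
Level 3: 32
Level 4: 16
Level 5: 8
Level 6: 4
Level 7: 2
Level 8: 1

The root is level 0 and the size-1 base case is level 8 (the tree spans levels 0 through 8, i.e. 9 levels counting the root), so the depth is the number of divisions: log_2(256) = 8

The recursion tree depth is log_2(256) = 8. At each level, the problem size is divided by 2, so it takes 8 divisions to reduce to a base case of size 1. The algorithm makes 8 recursive calls at each level.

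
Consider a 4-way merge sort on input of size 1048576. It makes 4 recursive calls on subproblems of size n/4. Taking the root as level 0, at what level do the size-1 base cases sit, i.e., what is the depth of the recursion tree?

For divide and conquer with division factor 4:

Problem sizes at each level:
Level 0: 1048576
Level 1: 262144
Level 2: 65536
Level 3: 16384
Level 4: 4096
Level 5: 1024
Level 6: 256
Level 7: 64
Level 8: 16
Level 9: 4
Level 10: 1

The root is level 0 and the size-1 base case is level 10 (the tree spans levels 0 through 10, i.e. 11 levels counting the root), so the depth is the number of divisions: log_4(1048576) = 10

The recursion tree depth is log_4(1048576) = 10. At each level, the problem size is divided by 4, so it takes 10 divisions to reduce to a base case of size 1. The algorithm makes 4 recursive calls at each level.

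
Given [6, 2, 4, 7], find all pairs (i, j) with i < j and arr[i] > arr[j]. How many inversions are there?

Finding inversions in [6, 2, 4, 7]:

(0, 1): arr[0]=6 > arr[1]=2
(0, 2): arr[0]=6 > arr[2]=4

Total inversions: 2

The array has 2 inversion(s): (0,1), (0,2). Each pair (i,j) satisfies i < j and arr[i] > arr[j].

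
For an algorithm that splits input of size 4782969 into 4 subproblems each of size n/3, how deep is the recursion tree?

For divide and conquer with division factor 3:

Problem sizes at each level:
Level 0: 4782969
Level 1: 1594323
Level 2: 531441
Level 3: 177147
Level 4: 59049
Level 5: 19683
Level 6: 6561
Level 7: 2187
Level 8: 729
Level 9: 243
Level 10: 81
Level 11: 27
Level 12: 9
Level 13: 3
Level 14: 1

The root is level 0 and the size-1 base case is level 14 (the tree spans levels 0 through 14, i.e. 15 levels counting the root), so the depth is the number of divisions: log_3(4782969) = 14

The recursion tree depth is log_3(4782969) = 14. At each level, the problem size is divided by 3, so it takes 14 divisions to reduce to a base case of size 1. The algorithm makes 4 recursive calls at each level.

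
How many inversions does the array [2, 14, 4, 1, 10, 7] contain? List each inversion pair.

Finding inversions in [2, 14, 4, 1, 10, 7]:

(0, 3): arr[0]=2 > arr[3]=1
(1, 2): arr[1]=14 > arr[2]=4
(1, 3): arr[1]=14 > arr[3]=1
(1, 4): arr[1]=14 > arr[4]=10
(1, 5): arr[1]=14 > arr[5]=7
(2, 3): arr[2]=4 > arr[3]=1
(4, 5): arr[4]=10 > arr[5]=7

Total inversions: 7

The array has 7 inversion(s): (0,3), (1,2), (1,3), (1,4), (1,5), (2,3), (4,5). Each pair (i,j) satisfies i < j and arr[i] > arr[j].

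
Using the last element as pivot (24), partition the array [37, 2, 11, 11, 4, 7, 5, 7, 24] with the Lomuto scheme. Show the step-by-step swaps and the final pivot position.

Lomuto partition with pivot = 24:

Initial array: [37, 2, 11, 11, 4, 7, 5, 7, 24]

arr[0]=37 > 24: no swap
arr[1]=2 <= 24: swap with position 0, array becomes [2, 37, 11, 11, 4, 7, 5, 7, 24]
arr[2]=11 <= 24: swap with position 1, array becomes [2, 11, 37, 11, 4, 7, 5, 7, 24]
arr[3]=11 <= 24: swap with position 2, array becomes [2, 11, 11, 37, 4, 7, 5, 7, 24]
arr[4]=4 <= 24: swap with position 3, array becomes [2, 11, 11, 4, 37, 7, 5, 7, 24]
arr[5]=7 <= 24: swap with position 4, array becomes [2, 11, 11, 4, 7, 37, 5, 7, 24]
arr[6]=5 <= 24: swap with position 5, array becomes [2, 11, 11, 4, 7, 5, 37, 7, 24]
arr[7]=7 <= 24: swap with position 6, array becomes [2, 11, 11, 4, 7, 5, 7, 37, 24]

Place pivot at position 7: [2, 11, 11, 4, 7, 5, 7, 24, 37]
Pivot position: 7

After partitioning with pivot 24, the array becomes [2, 11, 11, 4, 7, 5, 7, 24, 37]. The pivot is placed at index 7. All elements to the left of the pivot are <= 24, and all elements to the right are > 24.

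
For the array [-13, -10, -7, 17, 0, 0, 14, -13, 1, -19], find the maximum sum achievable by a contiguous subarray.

Using Kadane's algorithm on [-13, -10, -7, 17, 0, 0, 14, -13, 1, -19]:

Scanning through the array:
Position 1 (value -10): max_ending_here = -10, max_so_far = -10
Position 2 (value -7): max_ending_here = -7, max_so_far = -7
Position 3 (value 17): max_ending_here = 17, max_so_far = 17
Position 4 (value 0): max_ending_here = 17, max_so_far = 17
Position 5 (value 0): max_ending_here = 17, max_so_far = 17
Position 6 (value 14): max_ending_here = 31, max_so_far = 31
Position 7 (value -13): max_ending_here = 18, max_so_far = 31
Position 8 (value 1): max_ending_here = 19, max_so_far = 31
Position 9 (value -19): max_ending_here = 0, max_so_far = 31

Maximum subarray: [17, 0, 0, 14]
Maximum sum: 31

The maximum subarray is [17, 0, 0, 14] with sum 31. This subarray runs from index 3 to index 6.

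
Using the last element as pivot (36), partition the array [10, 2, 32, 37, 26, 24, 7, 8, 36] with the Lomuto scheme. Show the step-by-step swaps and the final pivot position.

Lomuto partition with pivot = 36:

Initial array: [10, 2, 32, 37, 26, 24, 7, 8, 36]

arr[0]=10 <= 36: swap with position 0, array becomes [10, 2, 32, 37, 26, 24, 7, 8, 36]
arr[1]=2 <= 36: swap with position 1, array becomes [10, 2, 32, 37, 26, 24, 7, 8, 36]
arr[2]=32 <= 36: swap with position 2, array becomes [10, 2, 32, 37, 26, 24, 7, 8, 36]
arr[3]=37 > 36: no swap
arr[4]=26 <= 36: swap with position 3, array becomes [10, 2, 32, 26, 37, 24, 7, 8, 36]
arr[5]=24 <= 36: swap with position 4, array becomes [10, 2, 32, 26, 24, 37, 7, 8, 36]
arr[6]=7 <= 36: swap with position 5, array becomes [10, 2, 32, 26, 24, 7, 37, 8, 36]
arr[7]=8 <= 36: swap with position 6, array becomes [10, 2, 32, 26, 24, 7, 8, 37, 36]

Place pivot at position 7: [10, 2, 32, 26, 24, 7, 8, 36, 37]
Pivot position: 7

After partitioning with pivot 36, the array becomes [10, 2, 32, 26, 24, 7, 8, 36, 37]. The pivot is placed at index 7. All elements to the left of the pivot are <= 36, and all elements to the right are > 36.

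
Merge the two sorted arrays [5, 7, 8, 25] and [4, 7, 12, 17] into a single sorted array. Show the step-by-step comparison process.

Merging process:

Compare 5 vs 4: take 4 from right. Merged: [4]
Compare 5 vs 7: take 5 from left. Merged: [4, 5]
Compare 7 vs 7: take 7 from left. Merged: [4, 5, 7]
Compare 8 vs 7: take 7 from right. Merged: [4, 5, 7, 7]
Compare 8 vs 12: take 8 from left. Merged: [4, 5, 7, 7, 8]
Compare 25 vs 12: take 12 from right. Merged: [4, 5, 7, 7, 8, 12]
Compare 25 vs 17: take 17 from right. Merged: [4, 5, 7, 7, 8, 12, 17]
Append remaining from left: [25]. Merged: [4, 5, 7, 7, 8, 12, 17, 25]

Final merged array: [4, 5, 7, 7, 8, 12, 17, 25]
Total comparisons: 7

The merged array is [4, 5, 7, 7, 8, 12, 17, 25], requiring 7 comparisons. The merge step runs in O(n) time where n is the total number of elements.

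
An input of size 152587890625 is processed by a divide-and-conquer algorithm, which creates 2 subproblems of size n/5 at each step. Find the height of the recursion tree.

For divide and conquer with division factor 5:

Problem sizes at each level:
Level 0: 152587890625
Level 1: 30517578125
Level 2: 6103515625
Level 3: 1220703125
Level 4: 244140625
Level 5: 48828125
Level 6: 9765625
Level 7: 1953125
Level 8: 390625
Level 9: 78125
Level 10: 15625
Level 11: 3125
Level 12: 625
Level 13: 125
Level 14: 25
Level 15: 5
Level 16: 1

The root is level 0 and the size-1 base case is level 16 (the tree spans levels 0 through 16, i.e. 17 levels counting the root), so the depth is the number of divisions: log_5(152587890625) = 16

The recursion tree depth is log_5(152587890625) = 16. At each level, the problem size is divided by 5, so it takes 16 divisions to reduce to a base case of size 1. The algorithm makes 2 recursive calls at each level.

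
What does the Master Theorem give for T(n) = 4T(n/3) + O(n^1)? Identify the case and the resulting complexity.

Master Theorem for T(n) = 4T(n/3) + O(n^1):

a = 4, b = 3, c = 1
log_b(a) = log_3(4) = 1.2619

Case 1: c = 1 < log_3(4) = 1.2619
T(n) = O(n^(log_3 4))

For T(n) = 4T(n/3) + O(n^1): log_3(4) = 1.2619. This is Case 1 of the Master Theorem (c < log_b(a), work dominated by leaves), giving O(n^(log_3 4)).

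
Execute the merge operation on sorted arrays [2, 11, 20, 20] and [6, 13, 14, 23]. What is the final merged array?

Merging process:

Compare 2 vs 6: take 2 from left. Merged: [2]
Compare 11 vs 6: take 6 from right. Merged: [2, 6]
Compare 11 vs 13: take 11 from left. Merged: [2, 6, 11]
Compare 20 vs 13: take 13 from right. Merged: [2, 6, 11, 13]
Compare 20 vs 14: take 14 from right. Merged: [2, 6, 11, 13, 14]
Compare 20 vs 23: take 20 from left. Merged: [2, 6, 11, 13, 14, 20]
Compare 20 vs 23: take 20 from left. Merged: [2, 6, 11, 13, 14, 20, 20]
Append remaining from right: [23]. Merged: [2, 6, 11, 13, 14, 20, 20, 23]

Final merged array: [2, 6, 11, 13, 14, 20, 20, 23]
Total comparisons: 7

The merged array is [2, 6, 11, 13, 14, 20, 20, 23], requiring 7 comparisons. The merge step runs in O(n) time where n is the total number of elements.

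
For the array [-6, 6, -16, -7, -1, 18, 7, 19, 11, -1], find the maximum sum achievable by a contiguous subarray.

Using Kadane's algorithm on [-6, 6, -16, -7, -1, 18, 7, 19, 11, -1]:

Scanning through the array:
Position 1 (value 6): max_ending_here = 6, max_so_far = 6
Position 2 (value -16): max_ending_here = -10, max_so_far = 6
Position 3 (value -7): max_ending_here = -7, max_so_far = 6
Position 4 (value -1): max_ending_here = -1, max_so_far = 6
Position 5 (value 18): max_ending_here = 18, max_so_far = 18
Position 6 (value 7): max_ending_here = 25, max_so_far = 25
Position 7 (value 19): max_ending_here = 44, max_so_far = 44
Position 8 (value 11): max_ending_here = 55, max_so_far = 55
Position 9 (value -1): max_ending_here = 54, max_so_far = 55

Maximum subarray: [18, 7, 19, 11]
Maximum sum: 55

The maximum subarray is [18, 7, 19, 11] with sum 55. This subarray runs from index 5 to index 8.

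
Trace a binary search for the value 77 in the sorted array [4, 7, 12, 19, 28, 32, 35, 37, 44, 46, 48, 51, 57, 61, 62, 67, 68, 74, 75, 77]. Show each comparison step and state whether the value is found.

Binary search for 77 in [4, 7, 12, 19, 28, 32, 35, 37, 44, 46, 48, 51, 57, 61, 62, 67, 68, 74, 75, 77]:

lo=0, hi=19, mid=9, arr[mid]=46 -> 46 < 77, search right half
lo=10, hi=19, mid=14, arr[mid]=62 -> 62 < 77, search right half
lo=15, hi=19, mid=17, arr[mid]=74 -> 74 < 77, search right half
lo=18, hi=19, mid=18, arr[mid]=75 -> 75 < 77, search right half
lo=19, hi=19, mid=19, arr[mid]=77 -> Found target at index 19!

Binary search finds 77 at index 19 after 5 comparisons. The search repeatedly halves the search space by comparing with the middle element.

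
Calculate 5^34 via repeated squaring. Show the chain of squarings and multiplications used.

Computing 5^34 by squaring (build up from 5^1; each line after the first costs one multiplication):

5^1 = 5
5^2 = (5^1)^2 = 5^2 = 25
5^4 = (5^2)^2 = 25^2 = 625
5^8 = (5^4)^2 = 625^2 = 390625
5^16 = (5^8)^2 = 390625^2 = 152587890625
5^17 = 5 * 5^16 = 5 * 152587890625 = 762939453125
5^34 = (5^17)^2 = 762939453125^2 = 582076609134674072265625

Result: 582076609134674072265625
Multiplications needed: 6 (6 lines after 5^1)

5^34 = 582076609134674072265625. Using exponentiation by squaring, this requires 6 multiplications. The key idea: if the exponent is even, square the half-power; if odd, multiply by the base once.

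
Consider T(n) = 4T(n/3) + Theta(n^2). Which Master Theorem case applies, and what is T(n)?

Master Theorem for T(n) = 4T(n/3) + O(n^2):

a = 4, b = 3, c = 2
log_b(a) = log_3(4) = 1.2619

Case 3: c = 2 > log_3(4) = 1.2619
T(n) = O(n^2) = O(n^2)

For T(n) = 4T(n/3) + O(n^2): log_3(4) = 1.2619. This is Case 3 of the Master Theorem (c > log_b(a), work dominated by root), giving O(n^2).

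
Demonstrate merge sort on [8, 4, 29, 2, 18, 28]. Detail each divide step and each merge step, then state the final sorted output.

Merge sort trace:

Split: [8, 4, 29, 2, 18, 28] -> [8, 4, 29] and [2, 18, 28]
  Split: [8, 4, 29] -> [8] and [4, 29]
    Split: [4, 29] -> [4] and [29]
    Merge: [4] + [29] -> [4, 29]
  Merge: [8] + [4, 29] -> [4, 8, 29]
  Split: [2, 18, 28] -> [2] and [18, 28]
    Split: [18, 28] -> [18] and [28]
    Merge: [18] + [28] -> [18, 28]
  Merge: [2] + [18, 28] -> [2, 18, 28]
Merge: [4, 8, 29] + [2, 18, 28] -> [2, 4, 8, 18, 28, 29]

Final sorted array: [2, 4, 8, 18, 28, 29]

The merge sort proceeds by recursively splitting the array and merging sorted halves.
After all merges, the sorted array is [2, 4, 8, 18, 28, 29].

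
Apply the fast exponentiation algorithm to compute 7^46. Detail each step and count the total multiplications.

Computing 7^46 by squaring (build up from 7^1; each line after the first costs one multiplication):

7^1 = 7
7^2 = (7^1)^2 = 7^2 = 49
7^4 = (7^2)^2 = 49^2 = 2401
7^5 = 7 * 7^4 = 7 * 2401 = 16807
7^10 = (7^5)^2 = 16807^2 = 282475249
7^11 = 7 * 7^10 = 7 * 282475249 = 1977326743
7^22 = (7^11)^2 = 1977326743^2 = 3909821048582988049
7^23 = 7 * 7^22 = 7 * 3909821048582988049 = 27368747340080916343
7^46 = (7^23)^2 = 27368747340080916343^2 = 749048330965186233494494102694564493649

Result: 749048330965186233494494102694564493649
Multiplications needed: 8 (8 lines after 7^1)

7^46 = 749048330965186233494494102694564493649. Using exponentiation by squaring, this requires 8 multiplications. The key idea: if the exponent is even, square the half-power; if odd, multiply by the base once.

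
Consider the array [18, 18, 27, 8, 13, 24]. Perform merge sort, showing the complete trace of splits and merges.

Merge sort trace:

Split: [18, 18, 27, 8, 13, 24] -> [18, 18, 27] and [8, 13, 24]
  Split: [18, 18, 27] -> [18] and [18, 27]
    Split: [18, 27] -> [18] and [27]
    Merge: [18] + [27] -> [18, 27]
  Merge: [18] + [18, 27] -> [18, 18, 27]
  Split: [8, 13, 24] -> [8] and [13, 24]
    Split: [13, 24] -> [13] and [24]
    Merge: [13] + [24] -> [13, 24]
  Merge: [8] + [13, 24] -> [8, 13, 24]
Merge: [18, 18, 27] + [8, 13, 24] -> [8, 13, 18, 18, 24, 27]

Final sorted array: [8, 13, 18, 18, 24, 27]

The merge sort proceeds by recursively splitting the array and merging sorted halves.
After all merges, the sorted array is [8, 13, 18, 18, 24, 27].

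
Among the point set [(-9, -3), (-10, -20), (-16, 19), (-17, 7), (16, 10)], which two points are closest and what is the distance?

Computing all pairwise distances among 5 points:

d((-9, -3), (-10, -20)) = 17.0294
d((-9, -3), (-16, 19)) = 23.0868
d((-9, -3), (-17, 7)) = 12.8062
d((-9, -3), (16, 10)) = 28.178
d((-10, -20), (-16, 19)) = 39.4588
d((-10, -20), (-17, 7)) = 27.8927
d((-10, -20), (16, 10)) = 39.6989
d((-16, 19), (-17, 7)) = 12.0416 <-- minimum
d((-16, 19), (16, 10)) = 33.2415
d((-17, 7), (16, 10)) = 33.1361

Closest pair: (-16, 19) and (-17, 7) with distance 12.0416

The closest pair is (-16, 19) and (-17, 7) with Euclidean distance 12.0416. For 5 points, brute-force pairwise comparison is shown above. For large n, the divide-and-conquer algorithm (sort by x, recurse on halves, check the dividing strip) achieves O(n log n).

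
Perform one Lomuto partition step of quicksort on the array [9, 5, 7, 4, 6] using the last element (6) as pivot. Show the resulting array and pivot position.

Lomuto partition with pivot = 6:

Initial array: [9, 5, 7, 4, 6]

arr[0]=9 > 6: no swap
arr[1]=5 <= 6: swap with position 0, array becomes [5, 9, 7, 4, 6]
arr[2]=7 > 6: no swap
arr[3]=4 <= 6: swap with position 1, array becomes [5, 4, 7, 9, 6]

Place pivot at position 2: [5, 4, 6, 9, 7]
Pivot position: 2

After partitioning with pivot 6, the array becomes [5, 4, 6, 9, 7]. The pivot is placed at index 2. All elements to the left of the pivot are <= 6, and all elements to the right are > 6.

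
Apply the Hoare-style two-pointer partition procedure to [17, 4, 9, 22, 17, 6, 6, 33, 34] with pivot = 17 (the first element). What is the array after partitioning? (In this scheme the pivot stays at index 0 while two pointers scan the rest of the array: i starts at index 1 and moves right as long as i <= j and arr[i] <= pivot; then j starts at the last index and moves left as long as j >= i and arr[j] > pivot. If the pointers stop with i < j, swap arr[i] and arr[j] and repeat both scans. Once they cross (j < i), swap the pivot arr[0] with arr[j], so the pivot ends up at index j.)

Hoare-style two-pointer partition with pivot = 17:

Initial array: [17, 4, 9, 22, 17, 6, 6, 33, 34]

Pointers start at i = 1, j = 8.
i stops at index 3 (arr[3]=22 > 17), j stops at index 6 (arr[6]=6 <= 17): swap arr[3] and arr[6], array becomes [17, 4, 9, 6, 17, 6, 22, 33, 34]
i ends at 6, j ends at 5: the pointers have crossed (j < i), so scanning stops.

Swap pivot arr[0] with arr[5] to place pivot at position 5: [6, 4, 9, 6, 17, 17, 22, 33, 34]
Pivot position: 5

After partitioning with pivot 17, the array becomes [6, 4, 9, 6, 17, 17, 22, 33, 34]. The pivot is placed at index 5. All elements to the left of the pivot are <= 17, and all elements to the right are > 17.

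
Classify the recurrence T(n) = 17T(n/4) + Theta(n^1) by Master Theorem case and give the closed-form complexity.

Master Theorem for T(n) = 17T(n/4) + O(n^1):

a = 17, b = 4, c = 1
log_b(a) = log_4(17) = 2.0437

Case 1: c = 1 < log_4(17) = 2.0437
T(n) = O(n^(log_4 17))

For T(n) = 17T(n/4) + O(n^1): log_4(17) = 2.0437. This is Case 1 of the Master Theorem (c < log_b(a), work dominated by leaves), giving O(n^(log_4 17)).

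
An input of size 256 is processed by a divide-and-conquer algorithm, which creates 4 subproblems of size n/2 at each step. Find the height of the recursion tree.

For divide and conquer with division factor 2:

Problem sizes at each level:
Level 0: 256
Level 1: 128
Level 2: 64
Level 3: 32
Level 4: 16
Level 5: 8
Level 6: 4
Level 7: 2
Level 8: 1

The root is level 0 and the size-1 base case is level 8 (the tree spans levels 0 through 8, i.e. 9 levels counting the root), so the depth is the number of divisions: log_2(256) = 8

The recursion tree depth is log_2(256) = 8. At each level, the problem size is divided by 2, so it takes 8 divisions to reduce to a base case of size 1. The algorithm makes 4 recursive calls at each level.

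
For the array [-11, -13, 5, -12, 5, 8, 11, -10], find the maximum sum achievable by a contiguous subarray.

Using Kadane's algorithm on [-11, -13, 5, -12, 5, 8, 11, -10]:

Scanning through the array:
Position 1 (value -13): max_ending_here = -13, max_so_far = -11
Position 2 (value 5): max_ending_here = 5, max_so_far = 5
Position 3 (value -12): max_ending_here = -7, max_so_far = 5
Position 4 (value 5): max_ending_here = 5, max_so_far = 5
Position 5 (value 8): max_ending_here = 13, max_so_far = 13
Position 6 (value 11): max_ending_here = 24, max_so_far = 24
Position 7 (value -10): max_ending_here = 14, max_so_far = 24

Maximum subarray: [5, 8, 11]
Maximum sum: 24

The maximum subarray is [5, 8, 11] with sum 24. This subarray runs from index 4 to index 6.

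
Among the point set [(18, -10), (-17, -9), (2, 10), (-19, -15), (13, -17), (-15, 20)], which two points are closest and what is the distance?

Computing all pairwise distances among 6 points:

d((18, -10), (-17, -9)) = 35.0143
d((18, -10), (2, 10)) = 25.6125
d((18, -10), (-19, -15)) = 37.3363
d((18, -10), (13, -17)) = 8.6023
d((18, -10), (-15, 20)) = 44.5982
d((-17, -9), (2, 10)) = 26.8701
d((-17, -9), (-19, -15)) = 6.3246 <-- minimum
d((-17, -9), (13, -17)) = 31.0483
d((-17, -9), (-15, 20)) = 29.0689
d((2, 10), (-19, -15)) = 32.6497
d((2, 10), (13, -17)) = 29.1548
d((2, 10), (-15, 20)) = 19.7231
d((-19, -15), (13, -17)) = 32.0624
d((-19, -15), (-15, 20)) = 35.2278
d((13, -17), (-15, 20)) = 46.4004

Closest pair: (-17, -9) and (-19, -15) with distance 6.3246

The closest pair is (-17, -9) and (-19, -15) with Euclidean distance 6.3246. For 6 points, brute-force pairwise comparison is shown above. For large n, the divide-and-conquer algorithm (sort by x, recurse on halves, check the dividing strip) achieves O(n log n).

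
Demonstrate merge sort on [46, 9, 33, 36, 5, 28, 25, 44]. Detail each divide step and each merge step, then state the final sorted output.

Merge sort trace:

Split: [46, 9, 33, 36, 5, 28, 25, 44] -> [46, 9, 33, 36] and [5, 28, 25, 44]
  Split: [46, 9, 33, 36] -> [46, 9] and [33, 36]
    Split: [46, 9] -> [46] and [9]
    Merge: [46] + [9] -> [9, 46]
    Split: [33, 36] -> [33] and [36]
    Merge: [33] + [36] -> [33, 36]
  Merge: [9, 46] + [33, 36] -> [9, 33, 36, 46]
  Split: [5, 28, 25, 44] -> [5, 28] and [25, 44]
    Split: [5, 28] -> [5] and [28]
    Merge: [5] + [28] -> [5, 28]
    Split: [25, 44] -> [25] and [44]
    Merge: [25] + [44] -> [25, 44]
  Merge: [5, 28] + [25, 44] -> [5, 25, 28, 44]
Merge: [9, 33, 36, 46] + [5, 25, 28, 44] -> [5, 9, 25, 28, 33, 36, 44, 46]

Final sorted array: [5, 9, 25, 28, 33, 36, 44, 46]

The merge sort proceeds by recursively splitting the array and merging sorted halves.
After all merges, the sorted array is [5, 9, 25, 28, 33, 36, 44, 46].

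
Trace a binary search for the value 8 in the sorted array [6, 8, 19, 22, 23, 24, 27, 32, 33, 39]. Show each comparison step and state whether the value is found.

Binary search for 8 in [6, 8, 19, 22, 23, 24, 27, 32, 33, 39]:

lo=0, hi=9, mid=4, arr[mid]=23 -> 23 > 8, search left half
lo=0, hi=3, mid=1, arr[mid]=8 -> Found target at index 1!

Binary search finds 8 at index 1 after 2 comparisons. The search repeatedly halves the search space by comparing with the middle element.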